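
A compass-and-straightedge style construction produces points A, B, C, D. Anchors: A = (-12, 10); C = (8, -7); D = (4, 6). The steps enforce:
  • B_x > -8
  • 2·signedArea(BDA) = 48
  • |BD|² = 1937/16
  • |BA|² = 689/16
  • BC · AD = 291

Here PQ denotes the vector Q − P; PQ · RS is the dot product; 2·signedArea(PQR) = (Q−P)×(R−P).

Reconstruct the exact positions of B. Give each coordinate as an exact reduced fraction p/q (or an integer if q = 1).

B = (-7, 23/4)

1. B_x = -7  [BC · AD = 291 ∩ 2·signedArea(BDA) = 48]
2. B_y = 23/4  [BC · AD = 291 ∩ 2·signedArea(BDA) = 48]
   → B = (-7, 23/4)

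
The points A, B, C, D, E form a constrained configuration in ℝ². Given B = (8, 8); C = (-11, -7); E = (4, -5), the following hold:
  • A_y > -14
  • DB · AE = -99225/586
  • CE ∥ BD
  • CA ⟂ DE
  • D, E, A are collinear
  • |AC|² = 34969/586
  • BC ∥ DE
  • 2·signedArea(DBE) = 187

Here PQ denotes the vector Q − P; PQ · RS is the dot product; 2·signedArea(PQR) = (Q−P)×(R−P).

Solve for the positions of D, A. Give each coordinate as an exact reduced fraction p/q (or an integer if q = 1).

A = (-3641/586, -7655/586)
D = (23, 10)

1. D_x = 23  [BC ∥ DE ∩ CE ∥ BD]
2. D_y = 10  [BC ∥ DE ∩ CE ∥ BD]
   → D = (23, 10)
3. A_x = -3641/586  [D, E, A are collinear ∩ CA ⟂ DE]
4. A_y = -7655/586  [D, E, A are collinear ∩ CA ⟂ DE]
   → A = (-3641/586, -7655/586)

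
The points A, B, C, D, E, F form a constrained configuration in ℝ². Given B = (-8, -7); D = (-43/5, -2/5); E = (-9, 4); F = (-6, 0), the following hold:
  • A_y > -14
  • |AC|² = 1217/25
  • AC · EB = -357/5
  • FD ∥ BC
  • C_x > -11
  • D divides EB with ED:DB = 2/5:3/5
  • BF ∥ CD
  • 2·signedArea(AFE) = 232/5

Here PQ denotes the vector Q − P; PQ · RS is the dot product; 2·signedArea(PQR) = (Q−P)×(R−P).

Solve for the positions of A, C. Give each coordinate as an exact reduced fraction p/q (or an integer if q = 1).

1. C_x = -53/5  [BF ∥ CD ∩ FD ∥ BC]
2. C_y = -37/5  [BF ∥ CD ∩ FD ∥ BC]
   → C = (-53/5, -37/5)
3. A_x = -37/5  [2·signedArea(AFE) = 232/5 ∩ AC · EB = -357/5]
4. A_y = -68/5  [2·signedArea(AFE) = 232/5 ∩ AC · EB = -357/5]
   → A = (-37/5, -68/5)

A = (-37/5, -68/5)
C = (-53/5, -37/5)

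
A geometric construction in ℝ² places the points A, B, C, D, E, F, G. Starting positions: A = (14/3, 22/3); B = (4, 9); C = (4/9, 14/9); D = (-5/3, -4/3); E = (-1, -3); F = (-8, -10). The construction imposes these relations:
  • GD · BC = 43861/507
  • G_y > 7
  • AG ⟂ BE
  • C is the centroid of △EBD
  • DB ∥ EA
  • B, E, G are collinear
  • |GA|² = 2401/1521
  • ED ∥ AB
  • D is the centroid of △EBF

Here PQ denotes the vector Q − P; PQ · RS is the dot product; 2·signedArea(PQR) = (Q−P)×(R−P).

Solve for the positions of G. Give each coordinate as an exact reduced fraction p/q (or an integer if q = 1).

1. G_x = 1778/507  [B, E, G are collinear ∩ AG ⟂ BE]
2. G_y = 1321/169  [B, E, G are collinear ∩ AG ⟂ BE]
   → G = (1778/507, 1321/169)

G = (1778/507, 1321/169)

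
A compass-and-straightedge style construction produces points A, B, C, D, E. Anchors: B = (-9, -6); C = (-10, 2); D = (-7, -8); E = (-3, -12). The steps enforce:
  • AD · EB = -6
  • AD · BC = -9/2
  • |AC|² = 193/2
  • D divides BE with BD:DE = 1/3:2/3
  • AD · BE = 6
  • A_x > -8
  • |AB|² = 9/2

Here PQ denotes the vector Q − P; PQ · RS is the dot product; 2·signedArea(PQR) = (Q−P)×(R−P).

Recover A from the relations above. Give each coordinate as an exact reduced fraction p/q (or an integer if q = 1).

A = (-15/2, -15/2)

1. A_x = -15/2  [AD · BE = 6 ∩ AD · BC = -9/2]
2. A_y = -15/2  [AD · BE = 6 ∩ AD · BC = -9/2]
   → A = (-15/2, -15/2)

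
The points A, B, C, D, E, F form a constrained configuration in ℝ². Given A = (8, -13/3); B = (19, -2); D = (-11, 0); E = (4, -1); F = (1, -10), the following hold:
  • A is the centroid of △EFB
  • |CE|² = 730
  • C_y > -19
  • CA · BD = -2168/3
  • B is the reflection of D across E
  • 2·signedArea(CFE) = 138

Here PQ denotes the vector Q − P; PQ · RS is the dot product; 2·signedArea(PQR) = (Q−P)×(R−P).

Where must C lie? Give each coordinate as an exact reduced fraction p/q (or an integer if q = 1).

1. C_x = -17  [2·signedArea(CFE) = 138 ∩ CA · BD = -2168/3]
2. C_y = -18  [2·signedArea(CFE) = 138 ∩ CA · BD = -2168/3]
   → C = (-17, -18)

C = (-17, -18)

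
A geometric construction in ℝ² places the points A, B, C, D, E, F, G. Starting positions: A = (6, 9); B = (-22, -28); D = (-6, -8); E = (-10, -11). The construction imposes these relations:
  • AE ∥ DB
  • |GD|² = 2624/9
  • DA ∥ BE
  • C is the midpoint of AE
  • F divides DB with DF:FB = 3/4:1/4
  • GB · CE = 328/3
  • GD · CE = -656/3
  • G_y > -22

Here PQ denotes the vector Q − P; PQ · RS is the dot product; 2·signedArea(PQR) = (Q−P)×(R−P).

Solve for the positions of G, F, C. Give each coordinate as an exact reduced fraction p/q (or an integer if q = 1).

1. F_x = -18  [F divides DB with DF:FB = 3/4:1/4]
2. F_y = -23  [F divides DB with DF:FB = 3/4:1/4]
   → F = (-18, -23)
3. C_x = -2  [C is the midpoint of AE]
4. C_y = -1  [C is the midpoint of AE]
   → C = (-2, -1)
5. G_x = -50/3  [line 8·x + 10·y + 1040/3 = 0 ∩ |GD|² = 2624/9]
6. G_y = -64/3  [line 8·x + 10·y + 1040/3 = 0 ∩ |GD|² = 2624/9]
   → G = (-50/3, -64/3)

C = (-2, -1)
F = (-18, -23)
G = (-50/3, -64/3)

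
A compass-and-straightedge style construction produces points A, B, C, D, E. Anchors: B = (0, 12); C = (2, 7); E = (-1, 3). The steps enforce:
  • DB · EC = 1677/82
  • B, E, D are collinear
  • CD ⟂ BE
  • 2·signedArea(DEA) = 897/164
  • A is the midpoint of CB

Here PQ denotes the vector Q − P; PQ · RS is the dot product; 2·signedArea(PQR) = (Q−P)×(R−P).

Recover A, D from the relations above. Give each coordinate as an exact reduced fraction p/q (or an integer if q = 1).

1. A_x = 1  [A is the midpoint of CB]
2. A_y = 19/2  [A is the midpoint of CB]
   → A = (1, 19/2)
3. D_x = -43/82  [B, E, D are collinear ∩ CD ⟂ BE]
4. D_y = 597/82  [B, E, D are collinear ∩ CD ⟂ BE]
   → D = (-43/82, 597/82)

A = (1, 19/2)
D = (-43/82, 597/82)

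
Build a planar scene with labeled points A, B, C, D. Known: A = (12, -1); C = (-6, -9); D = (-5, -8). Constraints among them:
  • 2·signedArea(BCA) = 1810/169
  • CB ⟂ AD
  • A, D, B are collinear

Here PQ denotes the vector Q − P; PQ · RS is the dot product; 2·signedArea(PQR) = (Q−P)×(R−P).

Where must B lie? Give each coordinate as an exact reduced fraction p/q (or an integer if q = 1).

B = (-1049/169, -1436/169)

1. B_x = -1049/169  [A, D, B are collinear ∩ CB ⟂ AD]
2. B_y = -1436/169  [A, D, B are collinear ∩ CB ⟂ AD]
   → B = (-1049/169, -1436/169)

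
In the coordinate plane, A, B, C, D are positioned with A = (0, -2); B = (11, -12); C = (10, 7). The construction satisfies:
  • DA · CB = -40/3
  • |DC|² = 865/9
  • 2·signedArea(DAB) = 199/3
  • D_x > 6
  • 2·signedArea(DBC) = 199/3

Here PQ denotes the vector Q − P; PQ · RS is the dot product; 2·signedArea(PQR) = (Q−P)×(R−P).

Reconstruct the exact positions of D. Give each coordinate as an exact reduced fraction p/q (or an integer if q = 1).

1. D_x = 7  [2·signedArea(DBC) = 199/3 ∩ DA · CB = -40/3]
2. D_y = -7/3  [2·signedArea(DBC) = 199/3 ∩ DA · CB = -40/3]
   → D = (7, -7/3)

D = (7, -7/3)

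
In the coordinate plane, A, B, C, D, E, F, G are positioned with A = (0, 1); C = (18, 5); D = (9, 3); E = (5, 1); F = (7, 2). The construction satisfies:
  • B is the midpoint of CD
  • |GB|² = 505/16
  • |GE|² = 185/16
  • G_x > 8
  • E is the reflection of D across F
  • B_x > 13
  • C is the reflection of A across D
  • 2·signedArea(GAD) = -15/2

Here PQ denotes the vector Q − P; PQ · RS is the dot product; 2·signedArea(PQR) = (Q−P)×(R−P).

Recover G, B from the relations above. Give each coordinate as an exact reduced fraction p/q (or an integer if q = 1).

B = (27/2, 4)
G = (33/4, 2)

1. G_x = 33/4  [line -2·x + 9·y + -3/2 = 0 ∩ |GE|² = 185/16]
2. G_y = 2  [line -2·x + 9·y + -3/2 = 0 ∩ |GE|² = 185/16]
   → G = (33/4, 2)
3. B_x = 27/2  [B is the midpoint of CD]
4. B_y = 4  [B is the midpoint of CD]
   → B = (27/2, 4)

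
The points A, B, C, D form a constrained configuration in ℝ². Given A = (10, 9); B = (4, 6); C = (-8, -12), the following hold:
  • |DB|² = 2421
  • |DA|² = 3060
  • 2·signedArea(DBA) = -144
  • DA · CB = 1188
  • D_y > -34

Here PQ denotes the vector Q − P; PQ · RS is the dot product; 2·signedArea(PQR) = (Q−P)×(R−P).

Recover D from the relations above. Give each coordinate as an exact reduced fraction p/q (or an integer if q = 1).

D = (-26, -33)

1. D_x = -26  [2·signedArea(DBA) = -144 ∩ DA · CB = 1188]
2. D_y = -33  [2·signedArea(DBA) = -144 ∩ DA · CB = 1188]
   → D = (-26, -33)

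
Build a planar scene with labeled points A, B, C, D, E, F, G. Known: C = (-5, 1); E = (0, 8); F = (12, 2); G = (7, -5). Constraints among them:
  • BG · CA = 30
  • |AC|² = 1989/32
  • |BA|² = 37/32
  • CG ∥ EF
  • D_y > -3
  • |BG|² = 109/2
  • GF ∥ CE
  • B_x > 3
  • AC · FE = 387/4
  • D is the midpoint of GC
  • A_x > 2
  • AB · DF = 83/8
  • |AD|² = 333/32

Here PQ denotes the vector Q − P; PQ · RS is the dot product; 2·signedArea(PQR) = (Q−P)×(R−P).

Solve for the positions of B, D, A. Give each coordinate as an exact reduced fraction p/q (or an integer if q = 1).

1. D_x = 1  [D is the midpoint of GC]
2. D_y = -2  [D is the midpoint of GC]
   → D = (1, -2)
3. A_x = 23/8  [line 12·x + -6·y + -123/4 = 0 ∩ |AC|² = 1989/32]
4. A_y = 5/8  [line 12·x + -6·y + -123/4 = 0 ∩ |AC|² = 1989/32]
   → A = (23/8, 5/8)
5. B_x = 7/2  [BG · CA = 30 ∩ AB · DF = 83/8]
6. B_y = 3/2  [BG · CA = 30 ∩ AB · DF = 83/8]
   → B = (7/2, 3/2)

A = (23/8, 5/8)
B = (7/2, 3/2)
D = (1, -2)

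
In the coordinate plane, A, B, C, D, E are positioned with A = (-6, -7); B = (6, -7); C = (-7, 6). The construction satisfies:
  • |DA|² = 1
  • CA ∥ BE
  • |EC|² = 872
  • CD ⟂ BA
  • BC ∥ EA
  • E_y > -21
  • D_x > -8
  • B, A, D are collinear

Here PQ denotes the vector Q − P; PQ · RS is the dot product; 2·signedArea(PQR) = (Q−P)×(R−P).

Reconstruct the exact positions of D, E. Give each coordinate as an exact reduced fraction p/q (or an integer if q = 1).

D = (-7, -7)
E = (7, -20)

1. D_x = -7  [B, A, D are collinear ∩ CD ⟂ BA]
2. D_y = -7  [B, A, D are collinear ∩ CD ⟂ BA]
   → D = (-7, -7)
3. E_x = 7  [BC ∥ EA ∩ CA ∥ BE]
4. E_y = -20  [BC ∥ EA ∩ CA ∥ BE]
   → E = (7, -20)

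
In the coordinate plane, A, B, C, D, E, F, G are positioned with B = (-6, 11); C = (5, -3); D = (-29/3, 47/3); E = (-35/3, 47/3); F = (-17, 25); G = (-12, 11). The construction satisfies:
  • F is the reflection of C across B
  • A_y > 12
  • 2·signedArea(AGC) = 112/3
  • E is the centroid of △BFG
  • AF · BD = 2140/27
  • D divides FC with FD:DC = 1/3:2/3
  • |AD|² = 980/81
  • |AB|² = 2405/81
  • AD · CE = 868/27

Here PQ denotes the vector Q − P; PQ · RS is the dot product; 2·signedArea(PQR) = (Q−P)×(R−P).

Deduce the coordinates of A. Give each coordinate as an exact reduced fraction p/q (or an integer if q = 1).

A = (-101/9, 113/9)

1. A_x = -101/9  [2·signedArea(AGC) = 112/3 ∩ AD · CE = 868/27]
2. A_y = 113/9  [2·signedArea(AGC) = 112/3 ∩ AD · CE = 868/27]
   → A = (-101/9, 113/9)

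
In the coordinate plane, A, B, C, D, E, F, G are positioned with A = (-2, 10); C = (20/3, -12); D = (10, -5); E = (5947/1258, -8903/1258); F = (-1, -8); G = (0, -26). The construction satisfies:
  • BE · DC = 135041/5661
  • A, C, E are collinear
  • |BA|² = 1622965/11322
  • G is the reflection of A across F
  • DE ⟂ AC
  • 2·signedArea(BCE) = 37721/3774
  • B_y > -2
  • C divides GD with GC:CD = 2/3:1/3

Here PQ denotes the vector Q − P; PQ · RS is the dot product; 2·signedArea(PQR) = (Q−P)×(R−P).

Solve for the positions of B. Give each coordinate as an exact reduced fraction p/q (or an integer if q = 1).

1. B_x = 2173/3774  [2·signedArea(BCE) = 37721/3774 ∩ BE · DC = 135041/5661]
2. B_y = -2129/1258  [2·signedArea(BCE) = 37721/3774 ∩ BE · DC = 135041/5661]
   → B = (2173/3774, -2129/1258)

B = (2173/3774, -2129/1258)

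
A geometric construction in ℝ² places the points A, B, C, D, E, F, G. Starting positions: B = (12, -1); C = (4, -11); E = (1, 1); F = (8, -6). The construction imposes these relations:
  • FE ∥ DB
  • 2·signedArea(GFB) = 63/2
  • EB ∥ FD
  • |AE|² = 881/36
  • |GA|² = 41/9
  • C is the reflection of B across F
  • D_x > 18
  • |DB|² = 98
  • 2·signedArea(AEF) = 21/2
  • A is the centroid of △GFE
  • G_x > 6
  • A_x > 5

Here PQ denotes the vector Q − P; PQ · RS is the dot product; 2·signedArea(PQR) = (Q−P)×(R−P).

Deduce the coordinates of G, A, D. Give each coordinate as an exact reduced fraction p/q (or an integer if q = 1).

1. A_x = 31/6  [line 7·x + 7·y + -49/2 = 0 ∩ |AE|² = 881/36]
2. A_y = -5/3  [line 7·x + 7·y + -49/2 = 0 ∩ |AE|² = 881/36]
   → A = (31/6, -5/3)
3. D_x = 19  [FE ∥ DB ∩ EB ∥ FD]
4. D_y = -8  [FE ∥ DB ∩ EB ∥ FD]
   → D = (19, -8)
5. G_x = 13/2  [2·signedArea(GFB) = 63/2 ∩ A is the centroid of △GFE]
6. G_y = 0  [2·signedArea(GFB) = 63/2 ∩ A is the centroid of △GFE]
   → G = (13/2, 0)

A = (31/6, -5/3)
D = (19, -8)
G = (13/2, 0)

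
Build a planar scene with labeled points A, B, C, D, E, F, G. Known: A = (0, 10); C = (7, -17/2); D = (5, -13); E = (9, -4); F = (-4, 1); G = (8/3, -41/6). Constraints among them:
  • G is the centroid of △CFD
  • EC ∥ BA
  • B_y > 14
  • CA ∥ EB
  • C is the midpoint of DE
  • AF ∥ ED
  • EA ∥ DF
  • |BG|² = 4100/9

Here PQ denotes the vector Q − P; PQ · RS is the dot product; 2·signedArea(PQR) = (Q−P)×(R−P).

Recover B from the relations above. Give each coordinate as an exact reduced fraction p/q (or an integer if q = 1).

B = (2, 29/2)

1. B_x = 2  [EC ∥ BA ∩ CA ∥ EB]
2. B_y = 29/2  [EC ∥ BA ∩ CA ∥ EB]
   → B = (2, 29/2)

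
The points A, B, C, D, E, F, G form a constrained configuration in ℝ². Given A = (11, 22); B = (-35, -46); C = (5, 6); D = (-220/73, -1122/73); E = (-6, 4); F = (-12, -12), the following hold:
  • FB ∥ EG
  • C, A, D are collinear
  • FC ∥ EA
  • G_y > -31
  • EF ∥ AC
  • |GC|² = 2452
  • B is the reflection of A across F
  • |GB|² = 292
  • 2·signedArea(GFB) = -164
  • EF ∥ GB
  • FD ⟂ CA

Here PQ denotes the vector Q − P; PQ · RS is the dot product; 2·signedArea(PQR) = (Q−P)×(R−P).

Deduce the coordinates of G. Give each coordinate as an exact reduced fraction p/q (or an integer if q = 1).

1. G_x = -29  [EF ∥ GB ∩ FB ∥ EG]
2. G_y = -30  [EF ∥ GB ∩ FB ∥ EG]
   → G = (-29, -30)

G = (-29, -30)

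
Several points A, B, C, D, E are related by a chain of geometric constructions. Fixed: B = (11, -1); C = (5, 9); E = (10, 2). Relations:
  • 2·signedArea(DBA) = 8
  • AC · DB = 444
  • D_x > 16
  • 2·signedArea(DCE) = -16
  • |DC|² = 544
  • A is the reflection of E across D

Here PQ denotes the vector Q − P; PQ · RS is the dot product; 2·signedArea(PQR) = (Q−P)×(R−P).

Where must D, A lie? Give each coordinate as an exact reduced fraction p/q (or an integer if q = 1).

1. D_x = 17  [line 7·x + 5·y + -64 = 0 ∩ |DC|² = 544]
2. D_y = -11  [line 7·x + 5·y + -64 = 0 ∩ |DC|² = 544]
   → D = (17, -11)
3. A_x = 24  [2·signedArea(DBA) = 8 ∩ A is the reflection of E across D]
4. A_y = -24  [2·signedArea(DBA) = 8 ∩ A is the reflection of E across D]
   → A = (24, -24)

A = (24, -24)
D = (17, -11)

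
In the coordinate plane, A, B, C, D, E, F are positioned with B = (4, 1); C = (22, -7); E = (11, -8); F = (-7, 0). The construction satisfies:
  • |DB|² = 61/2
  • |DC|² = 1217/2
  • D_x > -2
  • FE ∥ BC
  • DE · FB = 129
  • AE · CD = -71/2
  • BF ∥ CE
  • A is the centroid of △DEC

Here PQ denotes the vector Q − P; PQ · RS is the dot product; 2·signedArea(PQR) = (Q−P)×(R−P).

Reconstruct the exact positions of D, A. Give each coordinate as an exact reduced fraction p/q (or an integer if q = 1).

A = (21/2, -29/6)
D = (-3/2, 1/2)

1. D_x = -3/2  [line -11·x + -1·y + -16 = 0 ∩ |DB|² = 61/2]
2. D_y = 1/2  [line -11·x + -1·y + -16 = 0 ∩ |DB|² = 61/2]
   → D = (-3/2, 1/2)
3. A_x = 21/2  [A is the centroid of △DEC]
4. A_y = -29/6  [A is the centroid of △DEC]
   → A = (21/2, -29/6)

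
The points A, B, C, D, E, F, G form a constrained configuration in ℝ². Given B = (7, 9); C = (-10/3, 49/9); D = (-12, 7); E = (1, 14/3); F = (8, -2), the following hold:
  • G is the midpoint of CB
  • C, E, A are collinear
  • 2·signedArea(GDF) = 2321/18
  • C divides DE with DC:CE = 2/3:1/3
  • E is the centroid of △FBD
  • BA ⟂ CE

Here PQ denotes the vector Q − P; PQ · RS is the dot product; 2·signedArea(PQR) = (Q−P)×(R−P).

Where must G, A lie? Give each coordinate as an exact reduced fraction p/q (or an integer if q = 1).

1. G_x = 11/6  [G is the midpoint of CB]
2. G_y = 65/9  [G is the midpoint of CB]
   → G = (11/6, 65/9)
3. A_x = 9513/1570  [C, E, A are collinear ∩ BA ⟂ CE]
4. A_y = 5901/1570  [C, E, A are collinear ∩ BA ⟂ CE]
   → A = (9513/1570, 5901/1570)

A = (9513/1570, 5901/1570)
G = (11/6, 65/9)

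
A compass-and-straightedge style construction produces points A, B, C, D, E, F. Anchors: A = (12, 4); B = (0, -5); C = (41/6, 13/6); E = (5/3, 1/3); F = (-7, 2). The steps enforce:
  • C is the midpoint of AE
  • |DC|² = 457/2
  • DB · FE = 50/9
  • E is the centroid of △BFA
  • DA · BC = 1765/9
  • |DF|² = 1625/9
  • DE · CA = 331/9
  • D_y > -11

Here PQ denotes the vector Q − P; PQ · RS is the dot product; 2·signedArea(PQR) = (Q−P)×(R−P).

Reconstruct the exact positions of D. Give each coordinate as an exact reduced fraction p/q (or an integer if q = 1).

D = (-5/3, -31/3)

1. D_x = -5/3  [DE · CA = 331/9 ∩ DA · BC = 1765/9]
2. D_y = -31/3  [DE · CA = 331/9 ∩ DA · BC = 1765/9]
   → D = (-5/3, -31/3)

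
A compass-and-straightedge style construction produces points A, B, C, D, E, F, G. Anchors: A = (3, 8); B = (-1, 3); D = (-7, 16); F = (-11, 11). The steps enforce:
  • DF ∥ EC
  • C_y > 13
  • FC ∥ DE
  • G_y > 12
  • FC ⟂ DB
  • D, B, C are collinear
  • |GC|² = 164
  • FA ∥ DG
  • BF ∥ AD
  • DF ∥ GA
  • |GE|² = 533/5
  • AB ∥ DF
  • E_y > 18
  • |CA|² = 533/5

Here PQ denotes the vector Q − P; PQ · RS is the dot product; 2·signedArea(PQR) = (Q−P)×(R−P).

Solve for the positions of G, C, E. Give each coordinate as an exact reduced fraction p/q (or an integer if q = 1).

1. G_x = 7  [DF ∥ GA ∩ FA ∥ DG]
2. G_y = 13  [DF ∥ GA ∩ FA ∥ DG]
   → G = (7, 13)
3. C_x = -29/5  [D, B, C are collinear ∩ FC ⟂ DB]
4. C_y = 67/5  [D, B, C are collinear ∩ FC ⟂ DB]
   → C = (-29/5, 67/5)
5. E_x = -9/5  [DF ∥ EC ∩ FC ∥ DE]
6. E_y = 92/5  [DF ∥ EC ∩ FC ∥ DE]
   → E = (-9/5, 92/5)

C = (-29/5, 67/5)
E = (-9/5, 92/5)
G = (7, 13)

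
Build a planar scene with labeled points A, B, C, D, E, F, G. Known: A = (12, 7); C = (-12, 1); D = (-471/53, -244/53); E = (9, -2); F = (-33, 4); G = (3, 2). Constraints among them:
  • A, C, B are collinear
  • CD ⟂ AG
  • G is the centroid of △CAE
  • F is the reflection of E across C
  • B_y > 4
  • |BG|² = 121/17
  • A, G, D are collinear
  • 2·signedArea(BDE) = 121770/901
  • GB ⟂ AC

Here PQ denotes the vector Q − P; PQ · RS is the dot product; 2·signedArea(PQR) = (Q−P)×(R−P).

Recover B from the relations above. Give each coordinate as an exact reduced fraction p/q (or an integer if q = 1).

B = (40/17, 78/17)

1. B_x = 40/17  [A, C, B are collinear ∩ GB ⟂ AC]
2. B_y = 78/17  [A, C, B are collinear ∩ GB ⟂ AC]
   → B = (40/17, 78/17)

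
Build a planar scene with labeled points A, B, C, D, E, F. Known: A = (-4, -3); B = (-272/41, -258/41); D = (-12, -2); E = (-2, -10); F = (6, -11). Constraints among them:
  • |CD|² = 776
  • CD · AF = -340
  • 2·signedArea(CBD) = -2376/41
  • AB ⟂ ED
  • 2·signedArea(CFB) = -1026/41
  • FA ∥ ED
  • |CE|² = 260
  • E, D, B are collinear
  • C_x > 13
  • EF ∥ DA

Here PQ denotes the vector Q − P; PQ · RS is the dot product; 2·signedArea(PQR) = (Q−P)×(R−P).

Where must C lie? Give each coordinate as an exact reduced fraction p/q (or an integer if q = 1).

1. C_x = 14  [2·signedArea(CBD) = -2376/41 ∩ CD · AF = -340]
2. C_y = -12  [2·signedArea(CBD) = -2376/41 ∩ CD · AF = -340]
   → C = (14, -12)

C = (14, -12)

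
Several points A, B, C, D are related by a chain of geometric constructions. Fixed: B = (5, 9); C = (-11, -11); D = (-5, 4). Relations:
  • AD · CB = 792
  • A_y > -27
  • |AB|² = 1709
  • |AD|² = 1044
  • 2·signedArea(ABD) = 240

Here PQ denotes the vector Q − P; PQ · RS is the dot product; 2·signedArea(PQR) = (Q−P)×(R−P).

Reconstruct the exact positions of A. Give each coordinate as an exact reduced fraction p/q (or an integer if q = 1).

A = (-17, -26)

1. A_x = -17  [AD · CB = 792 ∩ 2·signedArea(ABD) = 240]
2. A_y = -26  [AD · CB = 792 ∩ 2·signedArea(ABD) = 240]
   → A = (-17, -26)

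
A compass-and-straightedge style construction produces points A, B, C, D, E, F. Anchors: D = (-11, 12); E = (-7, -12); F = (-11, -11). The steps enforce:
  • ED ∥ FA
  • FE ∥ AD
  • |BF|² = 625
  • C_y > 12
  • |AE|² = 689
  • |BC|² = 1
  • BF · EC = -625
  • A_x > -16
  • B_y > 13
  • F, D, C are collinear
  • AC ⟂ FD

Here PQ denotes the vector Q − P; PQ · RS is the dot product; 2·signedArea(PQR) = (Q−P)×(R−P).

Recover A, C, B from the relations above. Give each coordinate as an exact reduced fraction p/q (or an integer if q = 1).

1. A_x = -15  [FE ∥ AD ∩ ED ∥ FA]
2. A_y = 13  [FE ∥ AD ∩ ED ∥ FA]
   → A = (-15, 13)
3. C_x = -11  [F, D, C are collinear ∩ AC ⟂ FD]
4. C_y = 13  [F, D, C are collinear ∩ AC ⟂ FD]
   → C = (-11, 13)
5. B_x = -11  [line 4·x + -25·y + 394 = 0 ∩ |BF|² = 625]
6. B_y = 14  [line 4·x + -25·y + 394 = 0 ∩ |BF|² = 625]
   → B = (-11, 14)

A = (-15, 13)
B = (-11, 14)
C = (-11, 13)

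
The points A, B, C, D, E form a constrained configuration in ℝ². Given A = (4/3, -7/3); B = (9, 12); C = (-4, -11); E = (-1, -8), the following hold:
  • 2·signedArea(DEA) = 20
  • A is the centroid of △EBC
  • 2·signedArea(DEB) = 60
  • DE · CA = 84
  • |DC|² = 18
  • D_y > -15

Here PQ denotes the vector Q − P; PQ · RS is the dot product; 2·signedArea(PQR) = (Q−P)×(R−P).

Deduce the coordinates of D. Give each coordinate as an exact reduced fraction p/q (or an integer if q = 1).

1. D_x = -7  [2·signedArea(DEB) = 60 ∩ 2·signedArea(DEA) = 20]
2. D_y = -14  [2·signedArea(DEB) = 60 ∩ 2·signedArea(DEA) = 20]
   → D = (-7, -14)

D = (-7, -14)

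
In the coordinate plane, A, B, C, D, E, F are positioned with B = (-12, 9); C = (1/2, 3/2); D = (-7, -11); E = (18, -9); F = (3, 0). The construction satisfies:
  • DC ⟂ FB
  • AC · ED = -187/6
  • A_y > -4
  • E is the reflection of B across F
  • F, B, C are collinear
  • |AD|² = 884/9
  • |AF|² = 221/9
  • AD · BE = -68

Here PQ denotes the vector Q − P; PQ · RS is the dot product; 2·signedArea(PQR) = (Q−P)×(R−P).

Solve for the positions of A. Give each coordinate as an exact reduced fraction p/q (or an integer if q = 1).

A = (-1/3, -11/3)

1. A_x = -1/3  [AD · BE = -68 ∩ AC · ED = -187/6]
2. A_y = -11/3  [AD · BE = -68 ∩ AC · ED = -187/6]
   → A = (-1/3, -11/3)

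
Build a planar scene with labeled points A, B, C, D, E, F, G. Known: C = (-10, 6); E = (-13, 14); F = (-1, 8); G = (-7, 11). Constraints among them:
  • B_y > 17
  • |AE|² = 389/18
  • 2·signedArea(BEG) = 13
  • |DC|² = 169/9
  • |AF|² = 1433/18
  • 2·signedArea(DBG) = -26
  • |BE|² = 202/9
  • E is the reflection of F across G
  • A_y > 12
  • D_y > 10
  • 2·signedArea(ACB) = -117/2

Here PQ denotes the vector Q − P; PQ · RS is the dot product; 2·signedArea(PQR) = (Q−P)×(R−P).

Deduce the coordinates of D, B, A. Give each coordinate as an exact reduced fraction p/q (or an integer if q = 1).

A = (-17/2, 77/6)
B = (-16, 53/3)
D = (-10, 31/3)

1. B_x = -16  [line 3·x + 6·y + -58 = 0 ∩ |BE|² = 202/9]
2. B_y = 53/3  [line 3·x + 6·y + -58 = 0 ∩ |BE|² = 202/9]
   → B = (-16, 53/3)
3. A_x = -17/2  [line -35/3·x + -6·y + -133/6 = 0 ∩ |AF|² = 1433/18]
4. A_y = 77/6  [line -35/3·x + -6·y + -133/6 = 0 ∩ |AF|² = 1433/18]
   → A = (-17/2, 77/6)
5. D_x = -10  [line 20/3·x + 9·y + -79/3 = 0 ∩ |DC|² = 169/9]
6. D_y = 31/3  [line 20/3·x + 9·y + -79/3 = 0 ∩ |DC|² = 169/9]
   → D = (-10, 31/3)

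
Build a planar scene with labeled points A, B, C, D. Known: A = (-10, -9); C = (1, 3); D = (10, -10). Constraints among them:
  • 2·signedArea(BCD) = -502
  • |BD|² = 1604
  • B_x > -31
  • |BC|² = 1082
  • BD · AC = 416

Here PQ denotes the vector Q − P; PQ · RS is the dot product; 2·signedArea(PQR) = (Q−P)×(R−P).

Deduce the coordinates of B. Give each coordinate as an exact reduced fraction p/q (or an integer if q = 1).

B = (-30, -8)

1. B_x = -30  [BD · AC = 416 ∩ 2·signedArea(BCD) = -502]
2. B_y = -8  [BD · AC = 416 ∩ 2·signedArea(BCD) = -502]
   → B = (-30, -8)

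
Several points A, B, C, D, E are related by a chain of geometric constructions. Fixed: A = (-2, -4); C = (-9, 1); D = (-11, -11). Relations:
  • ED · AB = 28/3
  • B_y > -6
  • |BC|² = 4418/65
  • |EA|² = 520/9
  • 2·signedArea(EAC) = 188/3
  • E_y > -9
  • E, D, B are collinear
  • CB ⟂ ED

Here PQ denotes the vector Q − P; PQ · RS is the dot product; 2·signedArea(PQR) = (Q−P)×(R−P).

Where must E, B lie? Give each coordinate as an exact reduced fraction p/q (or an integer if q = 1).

1. E_x = -8  [line -5·x + -7·y + -302/3 = 0 ∩ |EA|² = 520/9]
2. E_y = -26/3  [line -5·x + -7·y + -302/3 = 0 ∩ |EA|² = 520/9]
   → E = (-8, -26/3)
3. B_x = -256/65  [E, D, B are collinear ∩ CB ⟂ ED]
4. B_y = -358/65  [E, D, B are collinear ∩ CB ⟂ ED]
   → B = (-256/65, -358/65)

B = (-256/65, -358/65)
E = (-8, -26/3)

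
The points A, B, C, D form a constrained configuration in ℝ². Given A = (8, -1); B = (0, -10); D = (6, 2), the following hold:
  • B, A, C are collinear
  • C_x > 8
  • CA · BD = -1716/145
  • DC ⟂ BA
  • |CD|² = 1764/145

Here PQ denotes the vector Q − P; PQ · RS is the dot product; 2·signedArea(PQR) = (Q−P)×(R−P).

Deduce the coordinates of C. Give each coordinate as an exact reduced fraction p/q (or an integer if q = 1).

1. C_x = 1248/145  [B, A, C are collinear ∩ DC ⟂ BA]
2. C_y = -46/145  [B, A, C are collinear ∩ DC ⟂ BA]
   → C = (1248/145, -46/145)

C = (1248/145, -46/145)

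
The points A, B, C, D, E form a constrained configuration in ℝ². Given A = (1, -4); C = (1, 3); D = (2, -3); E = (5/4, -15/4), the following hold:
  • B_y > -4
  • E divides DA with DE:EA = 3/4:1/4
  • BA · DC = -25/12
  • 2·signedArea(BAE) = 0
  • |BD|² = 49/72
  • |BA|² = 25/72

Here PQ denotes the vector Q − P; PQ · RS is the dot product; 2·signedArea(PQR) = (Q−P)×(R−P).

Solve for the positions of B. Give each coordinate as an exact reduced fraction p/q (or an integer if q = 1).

1. B_x = 17/12  [2·signedArea(BAE) = 0 ∩ BA · DC = -25/12]
2. B_y = -43/12  [2·signedArea(BAE) = 0 ∩ BA · DC = -25/12]
   → B = (17/12, -43/12)

B = (17/12, -43/12)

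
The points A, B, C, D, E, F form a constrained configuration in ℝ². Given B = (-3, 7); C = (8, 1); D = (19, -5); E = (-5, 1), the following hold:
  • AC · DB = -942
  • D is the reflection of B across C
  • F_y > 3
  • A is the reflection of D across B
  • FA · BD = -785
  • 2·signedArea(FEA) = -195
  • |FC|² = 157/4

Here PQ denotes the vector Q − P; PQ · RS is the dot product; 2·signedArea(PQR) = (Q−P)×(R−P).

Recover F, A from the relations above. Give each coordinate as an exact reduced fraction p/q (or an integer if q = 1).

A = (-25, 19)
F = (5/2, 4)

1. A_x = -25  [A is the reflection of D across B]
2. A_y = 19  [A is the reflection of D across B]
   → A = (-25, 19)
3. F_x = 5/2  [2·signedArea(FEA) = -195 ∩ FA · BD = -785]
4. F_y = 4  [2·signedArea(FEA) = -195 ∩ FA · BD = -785]
   → F = (5/2, 4)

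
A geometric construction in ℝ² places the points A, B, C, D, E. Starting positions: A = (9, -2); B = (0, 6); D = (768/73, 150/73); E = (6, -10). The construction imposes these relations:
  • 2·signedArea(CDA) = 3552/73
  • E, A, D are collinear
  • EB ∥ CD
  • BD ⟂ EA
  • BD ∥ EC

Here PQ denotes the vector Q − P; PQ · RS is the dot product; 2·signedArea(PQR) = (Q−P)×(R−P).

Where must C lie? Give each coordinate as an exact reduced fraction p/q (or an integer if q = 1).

1. C_x = 1206/73  [EB ∥ CD ∩ BD ∥ EC]
2. C_y = -1018/73  [EB ∥ CD ∩ BD ∥ EC]
   → C = (1206/73, -1018/73)

C = (1206/73, -1018/73)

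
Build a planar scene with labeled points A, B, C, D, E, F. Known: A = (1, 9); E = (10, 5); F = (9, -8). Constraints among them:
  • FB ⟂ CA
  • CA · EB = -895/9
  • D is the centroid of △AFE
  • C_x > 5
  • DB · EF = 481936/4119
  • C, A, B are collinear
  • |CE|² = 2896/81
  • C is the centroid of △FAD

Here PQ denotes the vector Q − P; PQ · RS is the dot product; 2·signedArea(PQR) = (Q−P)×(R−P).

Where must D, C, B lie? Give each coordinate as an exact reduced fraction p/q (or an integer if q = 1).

1. D_x = 20/3  [D is the centroid of △AFE]
2. D_y = 2  [D is the centroid of △AFE]
   → D = (20/3, 2)
3. C_x = 50/9  [C is the centroid of △FAD]
4. C_y = 1  [C is the centroid of △FAD]
   → C = (50/9, 1)
5. B_x = 70497/6865  [C, A, B are collinear ∩ FB ⟂ CA]
6. B_y = -49959/6865  [C, A, B are collinear ∩ FB ⟂ CA]
   → B = (70497/6865, -49959/6865)

B = (70497/6865, -49959/6865)
C = (50/9, 1)
D = (20/3, 2)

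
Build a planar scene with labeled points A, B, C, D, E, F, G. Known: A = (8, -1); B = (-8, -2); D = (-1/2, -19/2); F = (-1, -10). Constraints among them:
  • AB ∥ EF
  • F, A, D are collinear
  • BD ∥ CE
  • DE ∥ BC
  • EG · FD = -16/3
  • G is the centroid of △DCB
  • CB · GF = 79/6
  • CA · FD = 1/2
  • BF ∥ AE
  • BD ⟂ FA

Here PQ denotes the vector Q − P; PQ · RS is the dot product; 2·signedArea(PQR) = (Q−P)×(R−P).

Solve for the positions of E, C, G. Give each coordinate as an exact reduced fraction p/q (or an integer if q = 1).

1. E_x = 15  [AB ∥ EF ∩ BF ∥ AE]
2. E_y = -9  [AB ∥ EF ∩ BF ∥ AE]
   → E = (15, -9)
3. C_x = 15/2  [BD ∥ CE ∩ DE ∥ BC]
4. C_y = -3/2  [BD ∥ CE ∩ DE ∥ BC]
   → C = (15/2, -3/2)
5. G_x = -1/3  [G is the centroid of △DCB]
6. G_y = -13/3  [G is the centroid of △DCB]
   → G = (-1/3, -13/3)

C = (15/2, -3/2)
E = (15, -9)
G = (-1/3, -13/3)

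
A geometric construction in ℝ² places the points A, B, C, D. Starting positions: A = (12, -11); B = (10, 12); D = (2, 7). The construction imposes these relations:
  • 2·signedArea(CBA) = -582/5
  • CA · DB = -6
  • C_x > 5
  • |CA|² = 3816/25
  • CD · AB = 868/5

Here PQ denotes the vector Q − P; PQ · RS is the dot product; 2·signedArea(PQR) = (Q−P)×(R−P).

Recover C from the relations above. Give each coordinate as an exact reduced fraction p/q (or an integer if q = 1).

1. C_x = 6  [CD · AB = 868/5 ∩ CA · DB = -6]
2. C_y = -1/5  [CD · AB = 868/5 ∩ CA · DB = -6]
   → C = (6, -1/5)

C = (6, -1/5)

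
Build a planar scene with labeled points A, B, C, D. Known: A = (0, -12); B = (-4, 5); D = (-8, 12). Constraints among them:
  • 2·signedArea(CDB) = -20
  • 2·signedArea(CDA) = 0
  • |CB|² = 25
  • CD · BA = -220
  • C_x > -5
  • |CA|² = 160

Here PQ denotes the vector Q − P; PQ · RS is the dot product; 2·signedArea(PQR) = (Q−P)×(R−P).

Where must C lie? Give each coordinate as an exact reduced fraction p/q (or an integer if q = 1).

1. C_x = -4  [2·signedArea(CDA) = 0 ∩ CD · BA = -220]
2. C_y = 0  [2·signedArea(CDA) = 0 ∩ CD · BA = -220]
   → C = (-4, 0)

C = (-4, 0)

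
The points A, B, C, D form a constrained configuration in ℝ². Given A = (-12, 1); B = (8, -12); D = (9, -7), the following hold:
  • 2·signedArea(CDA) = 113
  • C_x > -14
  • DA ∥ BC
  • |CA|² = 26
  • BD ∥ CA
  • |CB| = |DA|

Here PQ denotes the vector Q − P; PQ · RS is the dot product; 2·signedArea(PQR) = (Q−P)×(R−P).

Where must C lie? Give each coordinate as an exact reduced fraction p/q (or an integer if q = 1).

C = (-13, -4)

1. C_x = -13  [BD ∥ CA ∩ DA ∥ BC]
2. C_y = -4  [BD ∥ CA ∩ DA ∥ BC]
   → C = (-13, -4)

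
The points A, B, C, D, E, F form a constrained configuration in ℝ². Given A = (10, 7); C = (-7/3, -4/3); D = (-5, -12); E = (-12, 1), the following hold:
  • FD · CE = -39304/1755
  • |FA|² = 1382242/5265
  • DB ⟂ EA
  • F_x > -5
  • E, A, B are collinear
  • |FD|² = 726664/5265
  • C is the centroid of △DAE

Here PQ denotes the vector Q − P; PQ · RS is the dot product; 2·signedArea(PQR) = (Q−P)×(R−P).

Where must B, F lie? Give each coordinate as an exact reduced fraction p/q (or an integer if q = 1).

1. B_x = -571/65  [E, A, B are collinear ∩ DB ⟂ EA]
2. B_y = 122/65  [E, A, B are collinear ∩ DB ⟂ EA]
   → B = (-571/65, 122/65)
3. F_x = -2623/585  [line 29/3·x + -7/3·y + 74989/1755 = 0 ∩ |FD|² = 726664/5265]
4. F_y = -154/585  [line 29/3·x + -7/3·y + 74989/1755 = 0 ∩ |FD|² = 726664/5265]
   → F = (-2623/585, -154/585)

B = (-571/65, 122/65)
F = (-2623/585, -154/585)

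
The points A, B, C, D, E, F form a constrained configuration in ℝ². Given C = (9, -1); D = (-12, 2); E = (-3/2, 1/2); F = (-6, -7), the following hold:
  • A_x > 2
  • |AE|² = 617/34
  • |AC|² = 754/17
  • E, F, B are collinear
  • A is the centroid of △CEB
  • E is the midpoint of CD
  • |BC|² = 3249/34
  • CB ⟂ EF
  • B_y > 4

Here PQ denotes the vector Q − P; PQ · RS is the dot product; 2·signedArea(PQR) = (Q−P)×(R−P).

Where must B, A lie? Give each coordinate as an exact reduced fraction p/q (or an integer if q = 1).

1. B_x = 21/34  [E, F, B are collinear ∩ CB ⟂ EF]
2. B_y = 137/34  [E, F, B are collinear ∩ CB ⟂ EF]
   → B = (21/34, 137/34)
3. A_x = 46/17  [A is the centroid of △CEB]
4. A_y = 20/17  [A is the centroid of △CEB]
   → A = (46/17, 20/17)

A = (46/17, 20/17)
B = (21/34, 137/34)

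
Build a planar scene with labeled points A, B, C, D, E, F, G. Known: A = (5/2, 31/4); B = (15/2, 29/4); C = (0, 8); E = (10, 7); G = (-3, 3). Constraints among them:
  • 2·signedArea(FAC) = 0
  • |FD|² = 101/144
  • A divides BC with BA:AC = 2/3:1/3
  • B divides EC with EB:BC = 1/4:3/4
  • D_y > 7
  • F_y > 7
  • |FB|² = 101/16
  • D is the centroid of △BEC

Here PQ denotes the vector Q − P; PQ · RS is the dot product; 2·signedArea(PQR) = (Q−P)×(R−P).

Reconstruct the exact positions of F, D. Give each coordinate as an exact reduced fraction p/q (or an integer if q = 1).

D = (35/6, 89/12)
F = (5, 15/2)

1. F_x = 5  [line -1/4·x + -5/2·y + 20 = 0 ∩ |FB|² = 101/16]
2. F_y = 15/2  [line -1/4·x + -5/2·y + 20 = 0 ∩ |FB|² = 101/16]
   → F = (5, 15/2)
3. D_x = 35/6  [D is the centroid of △BEC]
4. D_y = 89/12  [D is the centroid of △BEC]
   → D = (35/6, 89/12)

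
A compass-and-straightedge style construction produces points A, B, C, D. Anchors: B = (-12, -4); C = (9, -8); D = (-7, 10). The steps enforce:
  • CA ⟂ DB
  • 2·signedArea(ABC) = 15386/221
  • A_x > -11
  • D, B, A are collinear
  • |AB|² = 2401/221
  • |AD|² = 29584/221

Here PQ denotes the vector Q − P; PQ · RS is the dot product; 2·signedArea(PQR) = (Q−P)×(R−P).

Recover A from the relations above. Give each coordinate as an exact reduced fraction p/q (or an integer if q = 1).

1. A_x = -2407/221  [D, B, A are collinear ∩ CA ⟂ DB]
2. A_y = -198/221  [D, B, A are collinear ∩ CA ⟂ DB]
   → A = (-2407/221, -198/221)

A = (-2407/221, -198/221)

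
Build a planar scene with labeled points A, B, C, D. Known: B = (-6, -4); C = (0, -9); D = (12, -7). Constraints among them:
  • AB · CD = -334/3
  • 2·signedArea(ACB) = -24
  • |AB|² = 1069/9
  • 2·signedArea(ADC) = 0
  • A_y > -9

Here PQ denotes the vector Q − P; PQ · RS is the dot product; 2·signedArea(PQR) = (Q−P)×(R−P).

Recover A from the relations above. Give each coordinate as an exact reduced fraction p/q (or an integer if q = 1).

1. A_x = 4  [2·signedArea(ADC) = 0 ∩ AB · CD = -334/3]
2. A_y = -25/3  [2·signedArea(ADC) = 0 ∩ AB · CD = -334/3]
   → A = (4, -25/3)

A = (4, -25/3)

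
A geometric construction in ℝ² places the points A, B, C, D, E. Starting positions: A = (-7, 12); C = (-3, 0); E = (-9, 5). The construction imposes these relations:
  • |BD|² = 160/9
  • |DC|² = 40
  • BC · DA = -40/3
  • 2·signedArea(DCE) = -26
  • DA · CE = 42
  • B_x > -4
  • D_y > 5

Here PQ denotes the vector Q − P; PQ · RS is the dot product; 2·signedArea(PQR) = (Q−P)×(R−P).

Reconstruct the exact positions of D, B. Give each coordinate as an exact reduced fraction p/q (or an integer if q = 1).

1. D_x = -5  [DA · CE = 42 ∩ 2·signedArea(DCE) = -26]
2. D_y = 6  [DA · CE = 42 ∩ 2·signedArea(DCE) = -26]
   → D = (-5, 6)
3. B_x = -11/3  [line 2·x + -6·y + 58/3 = 0 ∩ |BD|² = 160/9]
4. B_y = 2  [line 2·x + -6·y + 58/3 = 0 ∩ |BD|² = 160/9]
   → B = (-11/3, 2)

B = (-11/3, 2)
D = (-5, 6)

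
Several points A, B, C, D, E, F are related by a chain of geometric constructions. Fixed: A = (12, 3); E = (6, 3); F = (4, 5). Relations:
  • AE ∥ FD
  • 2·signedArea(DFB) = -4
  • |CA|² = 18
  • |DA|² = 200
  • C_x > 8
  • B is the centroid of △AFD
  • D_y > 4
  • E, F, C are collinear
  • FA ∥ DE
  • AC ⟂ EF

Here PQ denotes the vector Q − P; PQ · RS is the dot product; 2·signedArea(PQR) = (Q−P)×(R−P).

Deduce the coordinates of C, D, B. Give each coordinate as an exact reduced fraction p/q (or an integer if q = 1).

B = (14/3, 13/3)
C = (9, 0)
D = (-2, 5)

1. C_x = 9  [E, F, C are collinear ∩ AC ⟂ EF]
2. C_y = 0  [E, F, C are collinear ∩ AC ⟂ EF]
   → C = (9, 0)
3. D_x = -2  [FA ∥ DE ∩ AE ∥ FD]
4. D_y = 5  [FA ∥ DE ∩ AE ∥ FD]
   → D = (-2, 5)
5. B_x = 14/3  [B is the centroid of △AFD]
6. B_y = 13/3  [B is the centroid of △AFD]
   → B = (14/3, 13/3)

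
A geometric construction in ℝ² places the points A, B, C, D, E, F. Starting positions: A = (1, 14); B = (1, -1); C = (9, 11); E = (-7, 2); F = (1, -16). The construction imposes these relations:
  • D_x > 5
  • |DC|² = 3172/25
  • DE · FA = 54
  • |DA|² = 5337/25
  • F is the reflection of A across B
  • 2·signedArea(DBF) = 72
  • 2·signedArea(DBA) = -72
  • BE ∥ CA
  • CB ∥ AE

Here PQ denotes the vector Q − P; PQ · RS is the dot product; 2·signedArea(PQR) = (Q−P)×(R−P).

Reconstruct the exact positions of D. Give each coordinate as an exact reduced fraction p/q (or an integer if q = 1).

1. D_x = 29/5  [2·signedArea(DBA) = -72 ∩ DE · FA = 54]
2. D_y = 1/5  [2·signedArea(DBA) = -72 ∩ DE · FA = 54]
   → D = (29/5, 1/5)

D = (29/5, 1/5)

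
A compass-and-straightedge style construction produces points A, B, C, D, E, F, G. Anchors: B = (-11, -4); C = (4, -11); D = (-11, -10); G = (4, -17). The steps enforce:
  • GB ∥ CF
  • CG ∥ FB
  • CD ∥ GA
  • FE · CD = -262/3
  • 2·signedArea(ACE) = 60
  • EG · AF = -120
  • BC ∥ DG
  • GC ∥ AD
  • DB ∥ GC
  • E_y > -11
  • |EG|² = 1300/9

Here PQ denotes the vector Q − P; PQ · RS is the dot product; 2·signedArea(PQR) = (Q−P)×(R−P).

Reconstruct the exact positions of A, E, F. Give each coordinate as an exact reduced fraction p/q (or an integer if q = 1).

1. A_x = -11  [GC ∥ AD ∩ CD ∥ GA]
2. A_y = -16  [GC ∥ AD ∩ CD ∥ GA]
   → A = (-11, -16)
3. F_x = -11  [CG ∥ FB ∩ GB ∥ CF]
4. F_y = 2  [CG ∥ FB ∩ GB ∥ CF]
   → F = (-11, 2)
5. E_x = -6  [EG · AF = -120 ∩ 2·signedArea(ACE) = 60]
6. E_y = -31/3  [EG · AF = -120 ∩ 2·signedArea(ACE) = 60]
   → E = (-6, -31/3)

A = (-11, -16)
E = (-6, -31/3)
F = (-11, 2)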